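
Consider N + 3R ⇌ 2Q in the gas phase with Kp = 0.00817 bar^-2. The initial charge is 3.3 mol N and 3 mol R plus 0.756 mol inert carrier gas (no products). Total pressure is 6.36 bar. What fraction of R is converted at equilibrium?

Basis: 3 mol R initially; let X = conversion of R. Extent ξ = X.
Moles: n_N = 3.3 − X; n_R = 3 − 3X; n_Q = 2X; n_I = 0.756 (inert).
n_T = Σnᵢ = 7.06 − 2X.
y_i = n_i/n_T, p_i = y_i·P. Kp = p_Q^2 / (p_N p_R^3).
This yields a degree-4 equation in X; solving on (0,1), X = 0.256.

X = 0.256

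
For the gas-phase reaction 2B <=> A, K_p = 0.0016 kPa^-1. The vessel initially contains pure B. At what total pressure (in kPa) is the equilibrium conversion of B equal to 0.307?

P = 169 kPa

Take 1 mol B as basis and let X be its fractional conversion, so ξ = 0.5X.
Moles: n_B = 1 − X; n_A = 0.5X.
n_T = Σnᵢ = 1 − 0.5X.
K_p = p_A / (p_B^2) with p_i = (n_i/n_T)·P.
At X = 0.307: the mole-fraction product g(X) = Π y_i^ν_i = 0.2706. Since K_p = g(X)·P^{-1}, P = (g/K_p)^(1/1) = (0.2706/0.0016)^(1/1) = 169 kPa.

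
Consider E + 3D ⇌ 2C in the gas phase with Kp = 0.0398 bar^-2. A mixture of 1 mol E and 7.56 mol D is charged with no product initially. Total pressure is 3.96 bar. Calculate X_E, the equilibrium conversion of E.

Basis: 1 mol E initially; let X = conversion of E. Extent ξ = X.
Mole table: n_E = 1 − X; n_D = 7.56 − 3X; n_C = 2X.
Total moles n_T = 8.56 − 2X.
With p_i = (n_i/n_T)P, Kp = p_C^2 / (p_E p_D^3).
Equating to 0.0398 bar^-2 and solving on 0 < X < 1: X = 0.528.

X = 0.528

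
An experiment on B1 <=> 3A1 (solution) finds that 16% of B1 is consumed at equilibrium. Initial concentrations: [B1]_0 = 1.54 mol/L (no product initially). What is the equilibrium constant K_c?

K_c = 0.312 (mol/L)^2

Let X = conversion of B1.
Concentrations: [B1] = 1.54 − 1.54X; [A1] = 4.62X.
At X = 0.16: [B1] = 1.29, [A1] = 0.739.
K_c = [A1]^3 / ([B1]) = 0.312 (mol/L)^2.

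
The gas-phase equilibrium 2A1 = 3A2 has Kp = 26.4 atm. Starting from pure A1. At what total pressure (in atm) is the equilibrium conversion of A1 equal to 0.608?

Basis: 1 mol A1 initially; let X = conversion of A1. Extent ξ = 0.5X.
Moles: n_A1 = 1 − X; n_A2 = 1.5X.
Summing: n_T = 1 + 0.5X.
Kp = p_A2^3 / (p_A1^2) with p_i = (n_i/n_T)·P.
At X = 0.608: the mole-fraction product g(X) = Π y_i^ν_i = 3.786. Since Kp = g(X)·P^{1}, P = (Kp/g)^(1/1) = (26.4/3.786)^(1/1) = 6.97 atm.

P = 6.97 atm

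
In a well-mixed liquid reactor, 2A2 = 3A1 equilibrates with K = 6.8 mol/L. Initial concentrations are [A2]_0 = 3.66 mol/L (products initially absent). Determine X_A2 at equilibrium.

Let X = conversion of A2; extent ξ = 3.66X/2 mol/L.
Concentrations: [A2] = 3.66 − 3.66X; [A1] = 5.49X.
K = [A1]^3 / ([A2]^2).
Setting equal to 6.8 and solving for X on (0,1) gives X = 0.510.

X = 0.510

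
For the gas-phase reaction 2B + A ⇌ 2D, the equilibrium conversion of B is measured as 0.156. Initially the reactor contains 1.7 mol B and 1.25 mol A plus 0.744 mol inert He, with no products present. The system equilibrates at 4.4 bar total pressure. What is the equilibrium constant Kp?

Let X = conversion of B (basis 1.7 mol B); extent of reaction ξ = 0.85X.
Moles: n_B = 1.7 − 1.7X; n_A = 1.25 − 0.85X; n_D = 1.7X; n_I = 0.744 (inert).
Summing: n_T = 3.69 − 0.85X.
At X = 0.156: n_B = 1.43, n_A = 1.12, n_D = 0.265, n_T = 3.56.
p_i = (n_i/n_T)·P. Kp = p_D^2 / (p_B^2 p_A) = 0.0247 bar^-1.

Kp = 0.0247 bar^-1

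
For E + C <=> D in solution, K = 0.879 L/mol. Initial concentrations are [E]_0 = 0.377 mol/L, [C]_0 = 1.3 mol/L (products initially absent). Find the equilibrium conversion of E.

Let X = conversion of E; extent ξ = 0.377·X mol/L.
Concentrations: [E] = 0.377 − 0.377X; [C] = 1.3 − 0.377X; [D] = 0.377X.
K = [D] / ([E] [C]).
Setting equal to 0.879 and solving for X on (0,1) gives X = 0.495.

X = 0.495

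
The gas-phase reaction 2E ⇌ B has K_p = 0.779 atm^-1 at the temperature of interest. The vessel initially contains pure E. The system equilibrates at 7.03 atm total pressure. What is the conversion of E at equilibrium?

Basis: 1 mol E initially; let X = conversion of E. Extent ξ = 0.5X.
Moles: n_E = 1 − X; n_B = 0.5X.
n_T = Σnᵢ = 1 − 0.5X.
With p_i = (n_i/n_T)P, K_p = p_B / (p_E^2).
Substituting and setting equal to 0.779 atm^-1 gives a polynomial in X; the root in (0,1) is X = 0.791.

X = 0.791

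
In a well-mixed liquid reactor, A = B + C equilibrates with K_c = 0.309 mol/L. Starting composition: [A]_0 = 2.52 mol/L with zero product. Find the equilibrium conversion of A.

X = 0.294

Let X = conversion of A; extent ξ = 2.52·X mol/L.
Concentrations: [A] = 2.52 − 2.52X; [B] = 2.52X; [C] = 2.52X.
K_c = [B] [C] / ([A]).
This equals 0.309 at X = 0.294 (the root in 0 < X < 1).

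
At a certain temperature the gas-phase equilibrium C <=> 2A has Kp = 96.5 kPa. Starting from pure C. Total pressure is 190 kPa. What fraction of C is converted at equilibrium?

Basis: 1 mol C initially; let X = conversion of C. Extent ξ = X.
At extent ξ: n_C = 1 − X; n_A = 2X.
n_T = Σnᵢ = 1 + X.
y_i = n_i/n_T, p_i = y_i·P. Kp = p_A^2 / (p_C).
This yields a degree-2 equation in X; solving on (0,1), X = 0.336.

X = 0.336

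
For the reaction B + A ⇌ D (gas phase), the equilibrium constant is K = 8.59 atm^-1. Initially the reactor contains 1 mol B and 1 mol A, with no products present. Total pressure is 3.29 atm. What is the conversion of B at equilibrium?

X = 0.815

Take 1 mol B as basis and let X be its fractional conversion, so ξ = X.
Moles: n_B = 1 − X; n_A = 1 − X; n_D = X.
Summing: n_T = 2 − X.
With p_i = (n_i/n_T)P, K = p_D / (p_B p_A).
This yields a degree-2 equation in X; solving on (0,1), X = 0.815.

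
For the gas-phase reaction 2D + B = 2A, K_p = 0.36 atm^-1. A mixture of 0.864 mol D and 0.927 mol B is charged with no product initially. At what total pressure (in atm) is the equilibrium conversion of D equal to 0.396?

P = 2.56 atm

Basis: 0.864 mol D initially; let X = conversion of D. Extent ξ = 0.432X.
Moles: n_D = 0.864 − 0.864X; n_B = 0.927 − 0.432X; n_A = 0.864X.
Summing: n_T = 1.79 − 0.432X.
K_p = p_A^2 / (p_D^2 p_B) with p_i = (n_i/n_T)·P.
At X = 0.396: the mole-fraction product g(X) = Π y_i^ν_i = 0.9212. Since K_p = g(X)·P^{-1}, P = (g/K_p)^(1/1) = (0.9212/0.36)^(1/1) = 2.56 atm.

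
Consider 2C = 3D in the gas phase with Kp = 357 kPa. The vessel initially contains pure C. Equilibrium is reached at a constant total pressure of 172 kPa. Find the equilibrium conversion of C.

X = 0.545

Take 1 mol C as basis and let X be its fractional conversion, so ξ = 0.5X.
Species balance: n_C = 1 − X; n_D = 1.5X.
Summing: n_T = 1 + 0.5X.
With p_i = (n_i/n_T)P, Kp = p_D^3 / (p_C^2).
Setting this equal to 357 kPa and taking the physical root (0 < X < 1) gives X = 0.545.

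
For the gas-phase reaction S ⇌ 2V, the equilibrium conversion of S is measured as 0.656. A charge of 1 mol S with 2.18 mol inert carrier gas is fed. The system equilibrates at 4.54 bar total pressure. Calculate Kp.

Kp = 5.92 bar

Take 1 mol S as basis and let X be its fractional conversion, so ξ = X.
At extent ξ: n_S = 1 − X; n_V = 2X; n_I = 2.18 (inert).
Summing: n_T = 3.18 + X.
At X = 0.656: n_S = 0.344, n_V = 1.31, n_T = 3.84.
p_i = (n_i/n_T)·P. Kp = p_V^2 / (p_S) = 5.92 bar.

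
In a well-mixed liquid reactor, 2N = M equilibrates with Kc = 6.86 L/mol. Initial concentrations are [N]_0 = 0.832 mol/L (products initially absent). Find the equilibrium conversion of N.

Let X = conversion of N; extent ξ = 0.832X/2 mol/L.
Concentrations: [N] = 0.832 − 0.832X; [M] = 0.416X.
Kc = [M] / ([N]^2).
Equating to 6.86 L/mol: the physical root is X = 0.745.

X = 0.745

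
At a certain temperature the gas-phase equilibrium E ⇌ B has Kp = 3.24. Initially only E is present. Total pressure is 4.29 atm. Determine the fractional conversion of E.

Take 1 mol E as basis and let X be its fractional conversion, so ξ = X.
At extent ξ: n_E = 1 − X; n_B = X.
n_T stays at 1 (no change in mole number).
Mole fractions y_i = n_i/n_T; Kp = p_B / (p_E) with p_i = y_i·P.
This yields a degree-1 equation in X; solving on (0,1), X = 0.764.

X = 0.764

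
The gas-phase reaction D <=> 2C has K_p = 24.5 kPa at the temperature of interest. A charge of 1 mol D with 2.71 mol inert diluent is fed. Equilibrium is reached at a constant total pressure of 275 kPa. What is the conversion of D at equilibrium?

X = 0.256

Basis: 1 mol D initially; let X = conversion of D. Extent ξ = X.
Moles: n_D = 1 − X; n_C = 2X; n_I = 2.71 (inert).
Total moles n_T = 3.71 + X.
Mole fractions y_i = n_i/n_T; K_p = p_C^2 / (p_D) with p_i = y_i·P.
Setting this equal to 24.5 kPa and taking the physical root (0 < X < 1) gives X = 0.256.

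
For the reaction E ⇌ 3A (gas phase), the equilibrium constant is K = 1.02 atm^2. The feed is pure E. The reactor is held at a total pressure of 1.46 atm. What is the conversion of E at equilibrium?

Basis: 1 mol E initially; let X = conversion of E. Extent ξ = X.
Species balance: n_E = 1 − X; n_A = 3X.
n_T = Σnᵢ = 1 + 2X.
Mole fractions y_i = n_i/n_T; K = p_A^3 / (p_E) with p_i = y_i·P.
Setting this equal to 1.02 atm^2 and taking the physical root (0 < X < 1) gives X = 0.319.

X = 0.319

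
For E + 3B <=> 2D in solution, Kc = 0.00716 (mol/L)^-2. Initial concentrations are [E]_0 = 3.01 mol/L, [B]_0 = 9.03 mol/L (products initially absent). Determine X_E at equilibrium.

X = 0.313

Let X = conversion of E; extent ξ = 3.01·X mol/L.
Concentrations: [E] = 3.01 − 3.01X; [B] = 9.03 − 9.03X; [D] = 6.02X.
Kc = [D]^2 / ([E] [B]^3).
This equals 0.00716 at X = 0.313 (the root in 0 < X < 1).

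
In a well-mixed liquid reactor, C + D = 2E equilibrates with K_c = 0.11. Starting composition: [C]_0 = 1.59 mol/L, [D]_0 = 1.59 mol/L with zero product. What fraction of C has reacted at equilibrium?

Let X = conversion of C; extent ξ = 1.59·X mol/L.
Concentrations: [C] = 1.59 − 1.59X; [D] = 1.59 − 1.59X; [E] = 3.18X.
K_c = [E]^2 / ([C] [D]).
Setting equal to 0.11 and solving for X on (0,1) gives X = 0.142.

X = 0.142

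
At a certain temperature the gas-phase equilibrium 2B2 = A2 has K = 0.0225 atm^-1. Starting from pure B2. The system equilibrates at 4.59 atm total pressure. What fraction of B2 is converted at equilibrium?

Basis: 1 mol B2 initially; let X = conversion of B2. Extent ξ = 0.5X.
Moles: n_B2 = 1 − X; n_A2 = 0.5X.
Total moles n_T = 1 − 0.5X.
Mole fractions y_i = n_i/n_T; K = p_A2 / (p_B2^2) with p_i = y_i·P.
Setting this equal to 0.0225 atm^-1 and taking the physical root (0 < X < 1) gives X = 0.159.

X = 0.159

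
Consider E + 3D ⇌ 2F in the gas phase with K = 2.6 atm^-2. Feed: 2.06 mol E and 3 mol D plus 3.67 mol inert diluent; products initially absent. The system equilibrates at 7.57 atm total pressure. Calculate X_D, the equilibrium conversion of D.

Basis: 3 mol D initially; let X = conversion of D. Extent ξ = X.
Moles: n_E = 2.06 − X; n_D = 3 − 3X; n_F = 2X; n_I = 3.67 (inert).
n_T = Σnᵢ = 8.73 − 2X.
y_i = n_i/n_T, p_i = y_i·P. K = p_F^2 / (p_E p_D^3).
This yields a degree-4 equation in X; solving on (0,1), X = 0.725.

X = 0.725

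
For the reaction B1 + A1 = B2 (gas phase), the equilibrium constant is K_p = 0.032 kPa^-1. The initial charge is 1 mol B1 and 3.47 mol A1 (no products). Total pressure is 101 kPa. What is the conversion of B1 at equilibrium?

Let X = conversion of B1 (basis 1 mol B1); extent of reaction ξ = X.
Species balance: n_B1 = 1 − X; n_A1 = 3.47 − X; n_B2 = X.
Total moles n_T = 4.47 − X.
With p_i = (n_i/n_T)P, K_p = p_B2 / (p_B1 p_A1).
Substituting and setting equal to 0.032 kPa^-1 gives a polynomial in X; the root in (0,1) is X = 0.704.

X = 0.704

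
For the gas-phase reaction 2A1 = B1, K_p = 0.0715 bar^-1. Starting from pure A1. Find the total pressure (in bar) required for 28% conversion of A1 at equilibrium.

Basis: 1 mol A1 initially; let X = conversion of A1. Extent ξ = 0.5X.
Species balance: n_A1 = 1 − X; n_B1 = 0.5X.
Total moles n_T = 1 − 0.5X.
K_p = p_B1 / (p_A1^2) with p_i = (n_i/n_T)·P.
At X = 0.28: the mole-fraction product g(X) = Π y_i^ν_i = 0.2323. Since K_p = g(X)·P^{-1}, P = (g/K_p)^(1/1) = (0.2323/0.0715)^(1/1) = 3.25 bar.

P = 3.25 bar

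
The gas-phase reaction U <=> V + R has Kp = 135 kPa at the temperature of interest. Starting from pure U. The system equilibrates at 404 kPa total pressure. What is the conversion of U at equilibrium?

X = 0.500

Take 1 mol U as basis and let X be its fractional conversion, so ξ = X.
Species balance: n_U = 1 − X; n_V = X; n_R = X.
Summing: n_T = 1 + X.
Mole fractions y_i = n_i/n_T; Kp = p_V p_R / (p_U) with p_i = y_i·P.
Setting this equal to 135 kPa and taking the physical root (0 < X < 1) gives X = 0.500.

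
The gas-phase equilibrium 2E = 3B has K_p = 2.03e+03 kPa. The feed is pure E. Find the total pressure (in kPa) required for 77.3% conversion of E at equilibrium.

Basis: 1 mol E initially; let X = conversion of E. Extent ξ = 0.5X.
At extent ξ: n_E = 1 − X; n_B = 1.5X.
Summing: n_T = 1 + 0.5X.
K_p = p_B^3 / (p_E^2) with p_i = (n_i/n_T)·P.
At X = 0.773: the mole-fraction product g(X) = Π y_i^ν_i = 21.82. Since K_p = g(X)·P^{1}, P = (K_p/g)^(1/1) = (2.03e+03/21.82)^(1/1) = 93 kPa.

P = 93 kPa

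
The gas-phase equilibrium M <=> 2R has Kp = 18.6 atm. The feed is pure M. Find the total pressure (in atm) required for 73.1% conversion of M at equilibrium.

P = 4.05 atm

Basis: 1 mol M initially; let X = conversion of M. Extent ξ = X.
Moles: n_M = 1 − X; n_R = 2X.
Total moles n_T = 1 + X.
Kp = p_R^2 / (p_M) with p_i = (n_i/n_T)·P.
At X = 0.731: the mole-fraction product g(X) = Π y_i^ν_i = 4.59. Since Kp = g(X)·P^{1}, P = (Kp/g)^(1/1) = (18.6/4.59)^(1/1) = 4.05 atm.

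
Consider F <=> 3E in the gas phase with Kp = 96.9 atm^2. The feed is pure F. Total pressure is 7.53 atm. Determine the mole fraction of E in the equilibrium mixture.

Take 1 mol F as basis and let X be its fractional conversion, so ξ = X.
Mole table: n_F = 1 − X; n_E = 3X.
Total moles n_T = 1 + 2X.
y_i = n_i/n_T, p_i = y_i·P. Kp = p_E^3 / (p_F).
Substituting and setting equal to 96.9 atm^2 gives a polynomial in X; the root in (0,1) is X = 0.502.
Then n_E = 1.51, n_T = 2, so y_E = 0.752.

y_E = 0.752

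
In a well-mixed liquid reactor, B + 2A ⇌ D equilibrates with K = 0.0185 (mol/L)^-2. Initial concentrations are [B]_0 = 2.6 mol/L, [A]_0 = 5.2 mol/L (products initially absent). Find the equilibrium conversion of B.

Let X = conversion of B; extent ξ = 2.6·X mol/L.
Concentrations: [B] = 2.6 − 2.6X; [A] = 5.2 − 5.2X; [D] = 2.6X.
K = [D] / ([B] [A]^2).
Equating to 0.0185 (mol/L)^-2: the physical root is X = 0.229.

X = 0.229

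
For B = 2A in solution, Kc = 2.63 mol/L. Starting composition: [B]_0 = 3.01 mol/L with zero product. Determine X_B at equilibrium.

X = 0.371

Let X = conversion of B; extent ξ = 3.01·X mol/L.
Concentrations: [B] = 3.01 − 3.01X; [A] = 6.02X.
Kc = [A]^2 / ([B]).
Equating to 2.63 mol/L: the physical root is X = 0.371.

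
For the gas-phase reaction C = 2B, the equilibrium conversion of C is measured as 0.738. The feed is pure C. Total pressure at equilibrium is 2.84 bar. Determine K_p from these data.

Take 1 mol C as basis and let X be its fractional conversion, so ξ = X.
Moles: n_C = 1 − X; n_B = 2X.
Summing: n_T = 1 + X.
At X = 0.738: n_C = 0.262, n_B = 1.48, n_T = 1.74.
p_i = (n_i/n_T)·P. K_p = p_B^2 / (p_C) = 13.6 bar.

K_p = 13.6 bar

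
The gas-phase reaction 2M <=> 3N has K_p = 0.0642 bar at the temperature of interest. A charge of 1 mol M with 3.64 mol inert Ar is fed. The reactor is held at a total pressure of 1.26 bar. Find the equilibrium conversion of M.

X = 0.322

Take 1 mol M as basis and let X be its fractional conversion, so ξ = 0.5X.
Species balance: n_M = 1 − X; n_N = 1.5X; n_I = 3.64 (inert).
Total moles n_T = 4.64 + 0.5X.
With p_i = (n_i/n_T)P, K_p = p_N^3 / (p_M^2).
Setting this equal to 0.0642 bar and taking the physical root (0 < X < 1) gives X = 0.322.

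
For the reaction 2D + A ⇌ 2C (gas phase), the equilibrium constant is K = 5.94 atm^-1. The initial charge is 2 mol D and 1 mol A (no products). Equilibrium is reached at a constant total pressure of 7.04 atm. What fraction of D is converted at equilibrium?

Take 2 mol D as basis and let X be its fractional conversion, so ξ = X.
Mole table: n_D = 2 − 2X; n_A = 1 − X; n_C = 2X.
Total moles n_T = 3 − X.
With p_i = (n_i/n_T)P, K = p_C^2 / (p_D^2 p_A).
Setting this equal to 5.94 atm^-1 and taking the physical root (0 < X < 1) gives X = 0.700.

X = 0.700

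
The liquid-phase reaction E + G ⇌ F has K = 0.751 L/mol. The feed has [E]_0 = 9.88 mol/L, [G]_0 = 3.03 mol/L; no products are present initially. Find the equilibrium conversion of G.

Let X = conversion of G; extent ξ = 3.03·X mol/L.
Concentrations: [E] = 9.88 − 3.03X; [G] = 3.03 − 3.03X; [F] = 3.03X.
K = [F] / ([E] [G]).
Setting equal to 0.751 and solving for X on (0,1) gives X = 0.846.

X = 0.846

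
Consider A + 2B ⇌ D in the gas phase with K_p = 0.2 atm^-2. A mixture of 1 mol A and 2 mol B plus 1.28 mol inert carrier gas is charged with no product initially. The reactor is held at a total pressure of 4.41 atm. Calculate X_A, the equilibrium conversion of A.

X = 0.342

Let X = conversion of A (basis 1 mol A); extent of reaction ξ = X.
Moles: n_A = 1 − X; n_B = 2 − 2X; n_D = X; n_I = 1.28 (inert).
n_T = Σnᵢ = 4.28 − 2X.
With p_i = (n_i/n_T)P, K_p = p_D / (p_A p_B^2).
Equating to 0.2 atm^-2 and solving on 0 < X < 1: X = 0.342.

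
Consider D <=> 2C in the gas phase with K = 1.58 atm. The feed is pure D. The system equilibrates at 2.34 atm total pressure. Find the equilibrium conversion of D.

Let X = conversion of D (basis 1 mol D); extent of reaction ξ = X.
Moles: n_D = 1 − X; n_C = 2X.
n_T = Σnᵢ = 1 + X.
With p_i = (n_i/n_T)P, K = p_C^2 / (p_D).
This yields a degree-2 equation in X; solving on (0,1), X = 0.380.

X = 0.380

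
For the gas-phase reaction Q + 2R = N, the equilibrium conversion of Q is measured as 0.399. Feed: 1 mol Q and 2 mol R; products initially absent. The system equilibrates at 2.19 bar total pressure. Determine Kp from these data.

Kp = 0.465 bar^-2

Let X = conversion of Q (basis 1 mol Q); extent of reaction ξ = X.
Moles: n_Q = 1 − X; n_R = 2 − 2X; n_N = X.
Total moles n_T = 3 − 2X.
At X = 0.399: n_Q = 0.601, n_R = 1.2, n_N = 0.399, n_T = 2.2.
p_i = (n_i/n_T)·P. Kp = p_N / (p_Q p_R^2) = 0.465 bar^-2.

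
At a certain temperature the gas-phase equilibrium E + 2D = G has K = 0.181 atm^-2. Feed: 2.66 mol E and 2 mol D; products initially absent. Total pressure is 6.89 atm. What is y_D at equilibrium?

y_D = 0.198

Let X = conversion of D (basis 2 mol D); extent of reaction ξ = X.
Moles: n_E = 2.66 − X; n_D = 2 − 2X; n_G = X.
Total moles n_T = 4.66 − 2X.
y_i = n_i/n_T, p_i = y_i·P. K = p_G / (p_E p_D^2).
Equating to 0.181 atm^-2 and solving on 0 < X < 1: X = 0.671.
Then n_D = 0.658, n_T = 3.32, so y_D = 0.198.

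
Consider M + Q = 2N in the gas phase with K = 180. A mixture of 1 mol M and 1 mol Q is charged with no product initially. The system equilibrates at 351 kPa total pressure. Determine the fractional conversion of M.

Let X = conversion of M (basis 1 mol M); extent of reaction ξ = X.
Moles: n_M = 1 − X; n_Q = 1 − X; n_N = 2X.
Total moles n_T = 2 (Δν = 0, constant).
Mole fractions y_i = n_i/n_T; K = p_N^2 / (p_M p_Q) with p_i = y_i·P.
Setting this equal to 180 and taking the physical root (0 < X < 1) gives X = 0.870.

X = 0.870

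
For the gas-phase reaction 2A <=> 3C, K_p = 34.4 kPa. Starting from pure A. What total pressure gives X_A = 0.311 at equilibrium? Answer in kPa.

Basis: 1 mol A initially; let X = conversion of A. Extent ξ = 0.5X.
At extent ξ: n_A = 1 − X; n_C = 1.5X.
Summing: n_T = 1 + 0.5X.
K_p = p_C^3 / (p_A^2) with p_i = (n_i/n_T)·P.
At X = 0.311: the mole-fraction product g(X) = Π y_i^ν_i = 0.1851. Since K_p = g(X)·P^{1}, P = (K_p/g)^(1/1) = (34.4/0.1851)^(1/1) = 186 kPa.

P = 186 kPa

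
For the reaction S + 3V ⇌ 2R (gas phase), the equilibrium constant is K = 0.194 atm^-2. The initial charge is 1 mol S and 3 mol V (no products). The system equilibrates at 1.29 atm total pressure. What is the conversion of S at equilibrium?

X = 0.241

Take 1 mol S as basis and let X be its fractional conversion, so ξ = X.
Mole table: n_S = 1 − X; n_V = 3 − 3X; n_R = 2X.
Total moles n_T = 4 − 2X.
Mole fractions y_i = n_i/n_T; K = p_R^2 / (p_S p_V^3) with p_i = y_i·P.
Setting this equal to 0.194 atm^-2 and taking the physical root (0 < X < 1) gives X = 0.241.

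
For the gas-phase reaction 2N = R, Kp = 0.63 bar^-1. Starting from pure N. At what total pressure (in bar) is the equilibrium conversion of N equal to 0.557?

P = 1.63 bar

Let X = conversion of N (basis 1 mol N); extent of reaction ξ = 0.5X.
Mole table: n_N = 1 − X; n_R = 0.5X.
Summing: n_T = 1 − 0.5X.
Kp = p_R / (p_N^2) with p_i = (n_i/n_T)·P.
At X = 0.557: the mole-fraction product g(X) = Π y_i^ν_i = 1.024. Since Kp = g(X)·P^{-1}, P = (g/Kp)^(1/1) = (1.024/0.63)^(1/1) = 1.63 bar.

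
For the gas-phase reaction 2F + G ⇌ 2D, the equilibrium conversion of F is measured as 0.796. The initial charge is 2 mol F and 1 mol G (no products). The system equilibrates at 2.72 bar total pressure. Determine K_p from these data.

K_p = 60.5 bar^-1

Basis: 2 mol F initially; let X = conversion of F. Extent ξ = X.
Mole table: n_F = 2 − 2X; n_G = 1 − X; n_D = 2X.
Total moles n_T = 3 − X.
At X = 0.796: n_F = 0.408, n_G = 0.204, n_D = 1.59, n_T = 2.2.
p_i = (n_i/n_T)·P. K_p = p_D^2 / (p_F^2 p_G) = 60.5 bar^-1.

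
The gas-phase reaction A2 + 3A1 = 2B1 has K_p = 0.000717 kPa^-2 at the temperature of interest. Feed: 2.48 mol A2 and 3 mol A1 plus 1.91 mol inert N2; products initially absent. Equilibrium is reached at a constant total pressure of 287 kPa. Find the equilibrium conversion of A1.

Take 3 mol A1 as basis and let X be its fractional conversion, so ξ = X.
At extent ξ: n_A2 = 2.48 − X; n_A1 = 3 − 3X; n_B1 = 2X; n_I = 1.91 (inert).
n_T = Σnᵢ = 7.39 − 2X.
y_i = n_i/n_T, p_i = y_i·P. K_p = p_B1^2 / (p_A2 p_A1^3).
This yields a degree-4 equation in X; solving on (0,1), X = 0.707.

X = 0.707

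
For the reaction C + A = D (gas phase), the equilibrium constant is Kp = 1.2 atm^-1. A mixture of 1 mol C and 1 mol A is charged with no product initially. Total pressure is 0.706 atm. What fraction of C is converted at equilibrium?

X = 0.264

Let X = conversion of C (basis 1 mol C); extent of reaction ξ = X.
Species balance: n_C = 1 − X; n_A = 1 − X; n_D = X.
Summing: n_T = 2 − X.
y_i = n_i/n_T, p_i = y_i·P. Kp = p_D / (p_C p_A).
This yields a degree-2 equation in X; solving on (0,1), X = 0.264.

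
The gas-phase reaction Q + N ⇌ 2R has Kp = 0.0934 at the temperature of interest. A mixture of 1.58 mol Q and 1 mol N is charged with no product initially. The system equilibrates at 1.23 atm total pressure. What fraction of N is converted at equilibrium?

Let X = conversion of N (basis 1 mol N); extent of reaction ξ = X.
Moles: n_Q = 1.58 − X; n_N = 1 − X; n_R = 2X.
Total moles n_T = 2.58 (Δν = 0, constant).
With p_i = (n_i/n_T)P, Kp = p_R^2 / (p_Q p_N).
Equating to 0.0934 and solving on 0 < X < 1: X = 0.166.

X = 0.166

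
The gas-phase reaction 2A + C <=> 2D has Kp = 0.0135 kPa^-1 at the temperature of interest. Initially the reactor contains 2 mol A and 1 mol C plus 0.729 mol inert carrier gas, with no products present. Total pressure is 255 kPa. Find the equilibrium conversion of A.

X = 0.435

Take 2 mol A as basis and let X be its fractional conversion, so ξ = X.
Moles: n_A = 2 − 2X; n_C = 1 − X; n_D = 2X; n_I = 0.729 (inert).
n_T = Σnᵢ = 3.73 − X.
Mole fractions y_i = n_i/n_T; Kp = p_D^2 / (p_A^2 p_C) with p_i = y_i·P.
Equating to 0.0135 kPa^-1 and solving on 0 < X < 1: X = 0.435.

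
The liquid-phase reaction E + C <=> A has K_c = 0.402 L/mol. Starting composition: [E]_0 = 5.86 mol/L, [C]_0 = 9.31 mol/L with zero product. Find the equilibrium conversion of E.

Let X = conversion of E; extent ξ = 5.86·X mol/L.
Concentrations: [E] = 5.86 − 5.86X; [C] = 9.31 − 5.86X; [A] = 5.86X.
K_c = [A] / ([E] [C]).
This equals 0.402 at X = 0.681 (the root in 0 < X < 1).

X = 0.681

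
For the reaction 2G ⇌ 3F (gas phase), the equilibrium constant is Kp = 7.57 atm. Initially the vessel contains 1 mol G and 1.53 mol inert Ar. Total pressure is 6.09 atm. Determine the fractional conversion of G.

X = 0.574

Basis: 1 mol G initially; let X = conversion of G. Extent ξ = 0.5X.
At extent ξ: n_G = 1 − X; n_F = 1.5X; n_I = 1.53 (inert).
Summing: n_T = 2.53 + 0.5X.
y_i = n_i/n_T, p_i = y_i·P. Kp = p_F^3 / (p_G^2).
This yields a degree-3 equation in X; solving on (0,1), X = 0.574.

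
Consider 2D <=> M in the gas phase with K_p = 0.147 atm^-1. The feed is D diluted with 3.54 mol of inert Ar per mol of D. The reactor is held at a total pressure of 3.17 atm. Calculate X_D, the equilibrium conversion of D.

Basis: 1 mol D initially; let X = conversion of D. Extent ξ = 0.5X.
At extent ξ: n_D = 1 − X; n_M = 0.5X; n_I = 3.54 (inert).
n_T = Σnᵢ = 4.54 − 0.5X.
With p_i = (n_i/n_T)P, K_p = p_M / (p_D^2).
This yields a degree-2 equation in X; solving on (0,1), X = 0.151.

X = 0.151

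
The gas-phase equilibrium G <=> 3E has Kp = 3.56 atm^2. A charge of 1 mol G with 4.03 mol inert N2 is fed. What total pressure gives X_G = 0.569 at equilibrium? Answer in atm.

Let X = conversion of G (basis 1 mol G); extent of reaction ξ = X.
Moles: n_G = 1 − X; n_E = 3X; n_I = 4.03 (inert).
n_T = Σnᵢ = 5.03 + 2X.
Kp = p_E^3 / (p_G) with p_i = (n_i/n_T)·P.
At X = 0.569: the mole-fraction product g(X) = Π y_i^ν_i = 0.3033. Since Kp = g(X)·P^{2}, P = (Kp/g)^(1/2) = (3.56/0.3033)^(1/2) = 3.43 atm.

P = 3.43 atm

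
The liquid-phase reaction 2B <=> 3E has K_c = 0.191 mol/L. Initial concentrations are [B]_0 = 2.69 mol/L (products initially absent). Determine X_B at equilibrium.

X = 0.232

Let X = conversion of B; extent ξ = 2.69X/2 mol/L.
Concentrations: [B] = 2.69 − 2.69X; [E] = 4.04X.
K_c = [E]^3 / ([B]^2).
Equating to 0.191 mol/L: the physical root is X = 0.232.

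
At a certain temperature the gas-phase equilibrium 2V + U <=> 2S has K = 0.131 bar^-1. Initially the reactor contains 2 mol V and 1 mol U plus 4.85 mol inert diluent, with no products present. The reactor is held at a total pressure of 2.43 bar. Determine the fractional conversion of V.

Let X = conversion of V (basis 2 mol V); extent of reaction ξ = X.
Moles: n_V = 2 − 2X; n_U = 1 − X; n_S = 2X; n_I = 4.85 (inert).
Summing: n_T = 7.85 − X.
y_i = n_i/n_T, p_i = y_i·P. K = p_S^2 / (p_V^2 p_U).
This yields a degree-3 equation in X; solving on (0,1), X = 0.157.

X = 0.157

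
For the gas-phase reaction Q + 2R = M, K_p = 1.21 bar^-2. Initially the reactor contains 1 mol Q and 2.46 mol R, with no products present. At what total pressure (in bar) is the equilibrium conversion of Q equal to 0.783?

Basis: 1 mol Q initially; let X = conversion of Q. Extent ξ = X.
Species balance: n_Q = 1 − X; n_R = 2.46 − 2X; n_M = X.
Summing: n_T = 3.46 − 2X.
K_p = p_M / (p_Q p_R^2) with p_i = (n_i/n_T)·P.
At X = 0.783: the mole-fraction product g(X) = Π y_i^ν_i = 16.2. Since K_p = g(X)·P^{-2}, P = (g/K_p)^(1/2) = (16.2/1.21)^(1/2) = 3.66 bar.

P = 3.66 bar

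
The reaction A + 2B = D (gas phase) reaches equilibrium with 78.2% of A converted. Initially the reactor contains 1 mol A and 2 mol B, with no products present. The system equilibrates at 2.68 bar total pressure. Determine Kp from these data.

Kp = 5.42 bar^-2

Basis: 1 mol A initially; let X = conversion of A. Extent ξ = X.
At extent ξ: n_A = 1 − X; n_B = 2 − 2X; n_D = X.
Total moles n_T = 3 − 2X.
At X = 0.782: n_A = 0.218, n_B = 0.436, n_D = 0.782, n_T = 1.44.
p_i = (n_i/n_T)·P. Kp = p_D / (p_A p_B^2) = 5.42 bar^-2.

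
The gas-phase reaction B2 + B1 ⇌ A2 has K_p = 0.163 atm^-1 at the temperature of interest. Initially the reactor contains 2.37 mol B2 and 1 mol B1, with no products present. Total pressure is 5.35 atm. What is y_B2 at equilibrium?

Basis: 1 mol B1 initially; let X = conversion of B1. Extent ξ = X.
Species balance: n_B2 = 2.37 − X; n_B1 = 1 − X; n_A2 = X.
n_T = Σnᵢ = 3.37 − X.
y_i = n_i/n_T, p_i = y_i·P. K_p = p_A2 / (p_B2 p_B1).
Setting this equal to 0.163 atm^-1 and taking the physical root (0 < X < 1) gives X = 0.368.
Then n_B2 = 2, n_T = 3, so y_B2 = 0.667.

y_B2 = 0.667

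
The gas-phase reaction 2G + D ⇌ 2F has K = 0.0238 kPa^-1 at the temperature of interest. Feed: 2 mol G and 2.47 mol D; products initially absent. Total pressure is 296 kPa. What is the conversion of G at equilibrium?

Let X = conversion of G (basis 2 mol G); extent of reaction ξ = X.
Mole table: n_G = 2 − 2X; n_D = 2.47 − X; n_F = 2X.
Total moles n_T = 4.47 − X.
y_i = n_i/n_T, p_i = y_i·P. K = p_F^2 / (p_G^2 p_D).
Equating to 0.0238 kPa^-1 and solving on 0 < X < 1: X = 0.647.

X = 0.647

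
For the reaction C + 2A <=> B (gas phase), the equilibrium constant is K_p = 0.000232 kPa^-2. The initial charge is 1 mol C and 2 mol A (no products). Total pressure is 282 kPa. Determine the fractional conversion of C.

X = 0.712

Basis: 1 mol C initially; let X = conversion of C. Extent ξ = X.
Species balance: n_C = 1 − X; n_A = 2 − 2X; n_B = X.
Summing: n_T = 3 − 2X.
Mole fractions y_i = n_i/n_T; K_p = p_B / (p_C p_A^2) with p_i = y_i·P.
This yields a degree-3 equation in X; solving on (0,1), X = 0.712.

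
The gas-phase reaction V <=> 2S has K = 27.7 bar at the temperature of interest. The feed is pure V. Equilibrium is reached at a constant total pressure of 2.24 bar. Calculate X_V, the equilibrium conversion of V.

X = 0.869

Let X = conversion of V (basis 1 mol V); extent of reaction ξ = X.
Moles: n_V = 1 − X; n_S = 2X.
Total moles n_T = 1 + X.
y_i = n_i/n_T, p_i = y_i·P. K = p_S^2 / (p_V).
This yields a degree-2 equation in X; solving on (0,1), X = 0.869.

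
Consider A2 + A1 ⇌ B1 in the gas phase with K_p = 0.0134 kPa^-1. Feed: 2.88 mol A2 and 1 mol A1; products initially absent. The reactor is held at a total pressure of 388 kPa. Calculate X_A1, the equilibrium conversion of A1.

Take 1 mol A1 as basis and let X be its fractional conversion, so ξ = X.
At extent ξ: n_A2 = 2.88 − X; n_A1 = 1 − X; n_B1 = X.
Total moles n_T = 3.88 − X.
y_i = n_i/n_T, p_i = y_i·P. K_p = p_B1 / (p_A2 p_A1).
This yields a degree-2 equation in X; solving on (0,1), X = 0.779.

X = 0.779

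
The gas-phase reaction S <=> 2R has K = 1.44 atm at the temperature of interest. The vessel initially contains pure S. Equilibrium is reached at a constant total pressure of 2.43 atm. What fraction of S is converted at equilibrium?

Basis: 1 mol S initially; let X = conversion of S. Extent ξ = X.
At extent ξ: n_S = 1 − X; n_R = 2X.
Total moles n_T = 1 + X.
y_i = n_i/n_T, p_i = y_i·P. K = p_R^2 / (p_S).
This yields a degree-2 equation in X; solving on (0,1), X = 0.359.

X = 0.359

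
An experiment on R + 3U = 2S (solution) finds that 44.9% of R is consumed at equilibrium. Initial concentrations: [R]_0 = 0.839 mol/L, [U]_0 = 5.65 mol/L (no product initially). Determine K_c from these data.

Let X = conversion of R.
Concentrations: [R] = 0.839 − 0.839X; [U] = 5.65 − 2.52X; [S] = 1.68X.
At X = 0.449: [R] = 0.462, [U] = 4.52, [S] = 0.753.
K_c = [S]^2 / ([R] [U]^3) = 0.0133 (mol/L)^-2.

K_c = 0.0133 (mol/L)^-2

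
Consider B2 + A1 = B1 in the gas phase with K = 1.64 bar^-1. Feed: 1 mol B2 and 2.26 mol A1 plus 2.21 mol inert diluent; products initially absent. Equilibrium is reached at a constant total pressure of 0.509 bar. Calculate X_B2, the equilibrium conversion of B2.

Take 1 mol B2 as basis and let X be its fractional conversion, so ξ = X.
Species balance: n_B2 = 1 − X; n_A1 = 2.26 − X; n_B1 = X; n_I = 2.21 (inert).
n_T = Σnᵢ = 5.47 − X.
y_i = n_i/n_T, p_i = y_i·P. K = p_B1 / (p_B2 p_A1).
Substituting and setting equal to 1.64 bar^-1 gives a polynomial in X; the root in (0,1) is X = 0.244.

X = 0.244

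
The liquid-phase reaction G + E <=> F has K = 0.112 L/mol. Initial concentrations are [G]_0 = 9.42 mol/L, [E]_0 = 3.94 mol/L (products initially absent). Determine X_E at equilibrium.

Let X = conversion of E; extent ξ = 3.94·X mol/L.
Concentrations: [G] = 9.42 − 3.94X; [E] = 3.94 − 3.94X; [F] = 3.94X.
K = [F] / ([G] [E]).
This equals 0.112 at X = 0.460 (the root in 0 < X < 1).

X = 0.460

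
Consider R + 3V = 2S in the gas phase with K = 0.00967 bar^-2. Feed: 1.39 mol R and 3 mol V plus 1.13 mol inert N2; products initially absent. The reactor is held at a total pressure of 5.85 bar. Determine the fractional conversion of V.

X = 0.219

Let X = conversion of V (basis 3 mol V); extent of reaction ξ = X.
Mole table: n_R = 1.39 − X; n_V = 3 − 3X; n_S = 2X; n_I = 1.13 (inert).
Summing: n_T = 5.52 − 2X.
With p_i = (n_i/n_T)P, K = p_S^2 / (p_R p_V^3).
Equating to 0.00967 bar^-2 and solving on 0 < X < 1: X = 0.219.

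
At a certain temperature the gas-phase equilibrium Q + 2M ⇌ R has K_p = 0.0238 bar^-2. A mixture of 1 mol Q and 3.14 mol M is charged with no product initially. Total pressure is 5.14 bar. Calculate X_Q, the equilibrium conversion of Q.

X = 0.249

Take 1 mol Q as basis and let X be its fractional conversion, so ξ = X.
Species balance: n_Q = 1 − X; n_M = 3.14 − 2X; n_R = X.
n_T = Σnᵢ = 4.14 − 2X.
Mole fractions y_i = n_i/n_T; K_p = p_R / (p_Q p_M^2) with p_i = y_i·P.
Setting this equal to 0.0238 bar^-2 and taking the physical root (0 < X < 1) gives X = 0.249.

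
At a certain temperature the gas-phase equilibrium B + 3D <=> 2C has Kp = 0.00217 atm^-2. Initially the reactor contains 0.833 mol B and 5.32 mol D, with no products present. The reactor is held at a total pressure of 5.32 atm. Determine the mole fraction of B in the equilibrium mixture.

Basis: 0.833 mol B initially; let X = conversion of B. Extent ξ = 0.833X.
Moles: n_B = 0.833 − 0.833X; n_D = 5.32 − 2.5X; n_C = 1.67X.
Summing: n_T = 6.15 − 1.67X.
y_i = n_i/n_T, p_i = y_i·P. Kp = p_C^2 / (p_B p_D^3).
This yields a degree-4 equation in X; solving on (0,1), X = 0.217.
Then n_B = 0.652, n_T = 5.79, so y_B = 0.113.

y_B = 0.113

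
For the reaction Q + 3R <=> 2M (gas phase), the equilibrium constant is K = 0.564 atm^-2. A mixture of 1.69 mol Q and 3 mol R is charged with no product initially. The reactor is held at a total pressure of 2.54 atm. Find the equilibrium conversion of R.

Basis: 3 mol R initially; let X = conversion of R. Extent ξ = X.
Species balance: n_Q = 1.69 − X; n_R = 3 − 3X; n_M = 2X.
Total moles n_T = 4.69 − 2X.
y_i = n_i/n_T, p_i = y_i·P. K = p_M^2 / (p_Q p_R^3).
This yields a degree-4 equation in X; solving on (0,1), X = 0.507.

X = 0.507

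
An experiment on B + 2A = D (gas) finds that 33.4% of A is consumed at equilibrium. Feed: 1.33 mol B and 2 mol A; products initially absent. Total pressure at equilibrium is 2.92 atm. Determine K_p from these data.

Basis: 2 mol A initially; let X = conversion of A. Extent ξ = X.
Species balance: n_B = 1.33 − X; n_A = 2 − 2X; n_D = X.
Summing: n_T = 3.33 − 2X.
At X = 0.334: n_B = 0.996, n_A = 1.33, n_D = 0.334, n_T = 2.66.
p_i = (n_i/n_T)·P. K_p = p_D / (p_B p_A^2) = 0.157 atm^-2.

K_p = 0.157 atm^-2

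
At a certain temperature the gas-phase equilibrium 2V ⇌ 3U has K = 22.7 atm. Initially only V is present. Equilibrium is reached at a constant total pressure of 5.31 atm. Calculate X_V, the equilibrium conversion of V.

X = 0.621

Basis: 1 mol V initially; let X = conversion of V. Extent ξ = 0.5X.
Species balance: n_V = 1 − X; n_U = 1.5X.
n_T = Σnᵢ = 1 + 0.5X.
Mole fractions y_i = n_i/n_T; K = p_U^3 / (p_V^2) with p_i = y_i·P.
Substituting and setting equal to 22.7 atm gives a polynomial in X; the root in (0,1) is X = 0.621.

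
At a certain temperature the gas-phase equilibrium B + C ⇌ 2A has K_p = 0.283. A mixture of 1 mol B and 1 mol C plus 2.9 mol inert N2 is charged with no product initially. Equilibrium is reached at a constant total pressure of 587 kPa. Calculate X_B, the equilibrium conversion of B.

Take 1 mol B as basis and let X be its fractional conversion, so ξ = X.
At extent ξ: n_B = 1 − X; n_C = 1 − X; n_A = 2X; n_I = 2.9 (inert).
Total moles n_T = 4.9 (Δν = 0, constant).
With p_i = (n_i/n_T)P, K_p = p_A^2 / (p_B p_C).
Substituting and setting equal to 0.283 gives a polynomial in X; the root in (0,1) is X = 0.210.

X = 0.210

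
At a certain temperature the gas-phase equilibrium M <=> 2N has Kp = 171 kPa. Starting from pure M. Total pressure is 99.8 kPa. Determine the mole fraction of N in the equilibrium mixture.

y_N = 0.708

Basis: 1 mol M initially; let X = conversion of M. Extent ξ = X.
Species balance: n_M = 1 − X; n_N = 2X.
Total moles n_T = 1 + X.
Mole fractions y_i = n_i/n_T; Kp = p_N^2 / (p_M) with p_i = y_i·P.
Equating to 171 kPa and solving on 0 < X < 1: X = 0.548.
Then n_N = 1.1, n_T = 1.55, so y_N = 0.708.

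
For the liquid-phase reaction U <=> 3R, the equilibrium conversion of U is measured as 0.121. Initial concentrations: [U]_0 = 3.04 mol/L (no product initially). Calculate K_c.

Let X = conversion of U.
Concentrations: [U] = 3.04 − 3.04X; [R] = 9.12X.
At X = 0.121: [U] = 2.67, [R] = 1.1.
K_c = [R]^3 / ([U]) = 0.503 (mol/L)^2.

K_c = 0.503 (mol/L)^2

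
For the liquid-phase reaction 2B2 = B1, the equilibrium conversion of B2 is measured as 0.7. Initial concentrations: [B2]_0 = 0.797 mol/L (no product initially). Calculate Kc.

Let X = conversion of B2.
Concentrations: [B2] = 0.797 − 0.797X; [B1] = 0.399X.
At X = 0.7: [B2] = 0.239, [B1] = 0.279.
Kc = [B1] / ([B2]^2) = 4.88 L/mol.

Kc = 4.88 L/mol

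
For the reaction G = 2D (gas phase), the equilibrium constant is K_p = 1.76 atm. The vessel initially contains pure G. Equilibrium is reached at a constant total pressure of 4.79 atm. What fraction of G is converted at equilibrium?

X = 0.290

Basis: 1 mol G initially; let X = conversion of G. Extent ξ = X.
Mole table: n_G = 1 − X; n_D = 2X.
n_T = Σnᵢ = 1 + X.
Mole fractions y_i = n_i/n_T; K_p = p_D^2 / (p_G) with p_i = y_i·P.
Equating to 1.76 atm and solving on 0 < X < 1: X = 0.290.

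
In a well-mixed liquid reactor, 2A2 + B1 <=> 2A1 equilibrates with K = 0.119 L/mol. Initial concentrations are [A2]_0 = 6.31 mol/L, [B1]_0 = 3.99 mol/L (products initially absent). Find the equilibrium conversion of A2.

Let X = conversion of A2; extent ξ = 6.31X/2 mol/L.
Concentrations: [A2] = 6.31 − 6.31X; [B1] = 3.99 − 3.15X; [A1] = 6.31X.
K = [A1]^2 / ([A2]^2 [B1]).
Equating to 0.119 L/mol: the physical root is X = 0.367.

X = 0.367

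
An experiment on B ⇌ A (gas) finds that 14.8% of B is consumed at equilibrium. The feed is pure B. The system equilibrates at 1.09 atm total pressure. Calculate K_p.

K_p = 0.174

Take 1 mol B as basis and let X be its fractional conversion, so ξ = X.
Mole table: n_B = 1 − X; n_A = X.
Total moles n_T = 1 (Δν = 0, constant).
At X = 0.148: n_B = 0.852, n_A = 0.148, n_T = 1.
p_i = (n_i/n_T)·P. K_p = p_A / (p_B) = 0.174.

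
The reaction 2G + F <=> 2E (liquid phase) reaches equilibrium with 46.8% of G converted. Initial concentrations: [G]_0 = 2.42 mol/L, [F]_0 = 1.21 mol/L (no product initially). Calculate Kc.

Let X = conversion of G.
Concentrations: [G] = 2.42 − 2.42X; [F] = 1.21 − 1.21X; [E] = 2.42X.
At X = 0.468: [G] = 1.29, [F] = 0.644, [E] = 1.13.
Kc = [E]^2 / ([G]^2 [F]) = 1.2 L/mol.

Kc = 1.2 L/mol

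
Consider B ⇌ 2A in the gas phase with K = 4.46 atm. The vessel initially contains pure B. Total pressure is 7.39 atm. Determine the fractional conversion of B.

Take 1 mol B as basis and let X be its fractional conversion, so ξ = X.
Moles: n_B = 1 − X; n_A = 2X.
Summing: n_T = 1 + X.
With p_i = (n_i/n_T)P, K = p_A^2 / (p_B).
Setting this equal to 4.46 atm and taking the physical root (0 < X < 1) gives X = 0.362.

X = 0.362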